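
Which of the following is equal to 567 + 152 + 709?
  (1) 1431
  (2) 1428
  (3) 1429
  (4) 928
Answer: 2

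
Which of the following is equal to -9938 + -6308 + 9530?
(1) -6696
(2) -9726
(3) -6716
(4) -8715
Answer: 3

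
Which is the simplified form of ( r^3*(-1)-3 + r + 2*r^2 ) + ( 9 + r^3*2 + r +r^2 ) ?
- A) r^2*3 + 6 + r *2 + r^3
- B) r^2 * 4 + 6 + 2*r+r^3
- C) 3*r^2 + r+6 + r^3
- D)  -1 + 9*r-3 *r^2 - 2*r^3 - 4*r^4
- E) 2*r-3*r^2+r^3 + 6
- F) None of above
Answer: A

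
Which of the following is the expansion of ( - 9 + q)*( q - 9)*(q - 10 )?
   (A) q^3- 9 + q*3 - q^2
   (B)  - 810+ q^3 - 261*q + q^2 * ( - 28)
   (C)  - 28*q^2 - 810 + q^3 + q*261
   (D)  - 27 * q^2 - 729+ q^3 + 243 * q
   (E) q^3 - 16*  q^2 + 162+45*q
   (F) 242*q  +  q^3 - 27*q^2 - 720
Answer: C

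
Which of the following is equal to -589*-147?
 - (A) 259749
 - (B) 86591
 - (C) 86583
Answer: C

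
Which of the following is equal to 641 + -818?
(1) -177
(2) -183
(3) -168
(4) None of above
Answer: 1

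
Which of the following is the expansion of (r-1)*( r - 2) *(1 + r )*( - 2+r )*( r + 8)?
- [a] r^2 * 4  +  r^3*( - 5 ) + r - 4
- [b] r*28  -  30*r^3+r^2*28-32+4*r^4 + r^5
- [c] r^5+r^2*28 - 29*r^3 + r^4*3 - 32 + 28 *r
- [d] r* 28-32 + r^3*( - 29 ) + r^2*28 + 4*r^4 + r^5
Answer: d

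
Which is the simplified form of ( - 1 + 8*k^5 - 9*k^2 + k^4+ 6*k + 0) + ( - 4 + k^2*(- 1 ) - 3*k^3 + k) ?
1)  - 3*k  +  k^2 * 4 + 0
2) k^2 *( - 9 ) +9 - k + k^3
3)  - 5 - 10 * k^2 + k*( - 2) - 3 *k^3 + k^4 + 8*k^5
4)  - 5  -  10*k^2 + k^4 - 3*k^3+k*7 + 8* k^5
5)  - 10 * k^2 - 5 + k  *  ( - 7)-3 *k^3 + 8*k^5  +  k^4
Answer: 4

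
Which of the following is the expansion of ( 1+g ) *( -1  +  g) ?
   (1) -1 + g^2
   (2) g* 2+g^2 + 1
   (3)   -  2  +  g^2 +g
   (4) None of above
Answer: 1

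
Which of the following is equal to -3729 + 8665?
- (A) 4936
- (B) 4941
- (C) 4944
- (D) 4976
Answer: A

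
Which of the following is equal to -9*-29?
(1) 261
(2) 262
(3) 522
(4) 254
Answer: 1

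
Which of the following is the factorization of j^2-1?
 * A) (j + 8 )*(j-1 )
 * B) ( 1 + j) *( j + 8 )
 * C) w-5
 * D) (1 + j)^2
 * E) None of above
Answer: E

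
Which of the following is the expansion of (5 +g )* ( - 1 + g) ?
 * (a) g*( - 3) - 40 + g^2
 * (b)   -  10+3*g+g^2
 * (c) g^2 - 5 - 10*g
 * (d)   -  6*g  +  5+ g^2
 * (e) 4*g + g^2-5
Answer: e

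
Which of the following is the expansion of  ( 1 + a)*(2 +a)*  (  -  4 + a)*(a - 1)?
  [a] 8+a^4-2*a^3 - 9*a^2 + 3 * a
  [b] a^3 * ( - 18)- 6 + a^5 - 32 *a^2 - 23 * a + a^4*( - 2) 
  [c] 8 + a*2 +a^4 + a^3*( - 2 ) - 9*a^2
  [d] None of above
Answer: c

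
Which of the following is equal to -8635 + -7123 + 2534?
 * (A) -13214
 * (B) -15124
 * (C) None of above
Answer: C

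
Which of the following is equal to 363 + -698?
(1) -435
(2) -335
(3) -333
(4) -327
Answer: 2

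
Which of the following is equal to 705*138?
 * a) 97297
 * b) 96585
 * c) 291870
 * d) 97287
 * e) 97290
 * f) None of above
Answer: e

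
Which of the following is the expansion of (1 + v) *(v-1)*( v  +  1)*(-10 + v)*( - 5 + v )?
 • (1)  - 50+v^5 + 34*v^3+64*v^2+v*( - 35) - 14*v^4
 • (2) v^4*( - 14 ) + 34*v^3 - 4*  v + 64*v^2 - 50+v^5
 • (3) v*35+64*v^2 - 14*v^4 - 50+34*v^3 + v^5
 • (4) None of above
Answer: 1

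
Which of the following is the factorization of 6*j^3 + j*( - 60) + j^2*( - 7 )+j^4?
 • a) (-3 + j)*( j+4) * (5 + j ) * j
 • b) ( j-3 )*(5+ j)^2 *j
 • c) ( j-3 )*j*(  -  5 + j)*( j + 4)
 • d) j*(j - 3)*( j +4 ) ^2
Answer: a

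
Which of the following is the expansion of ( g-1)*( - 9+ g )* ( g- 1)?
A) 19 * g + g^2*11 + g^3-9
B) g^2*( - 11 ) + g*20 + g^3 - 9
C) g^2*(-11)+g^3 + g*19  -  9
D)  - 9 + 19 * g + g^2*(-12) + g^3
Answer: C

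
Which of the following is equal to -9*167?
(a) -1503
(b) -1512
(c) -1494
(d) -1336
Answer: a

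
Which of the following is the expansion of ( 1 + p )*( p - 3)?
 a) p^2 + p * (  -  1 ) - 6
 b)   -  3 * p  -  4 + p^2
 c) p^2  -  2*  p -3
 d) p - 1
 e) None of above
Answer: c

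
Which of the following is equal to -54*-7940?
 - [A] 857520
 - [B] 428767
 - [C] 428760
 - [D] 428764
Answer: C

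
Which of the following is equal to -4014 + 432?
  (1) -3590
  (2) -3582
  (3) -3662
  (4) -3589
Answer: 2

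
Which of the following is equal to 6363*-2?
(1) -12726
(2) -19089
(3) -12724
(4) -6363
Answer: 1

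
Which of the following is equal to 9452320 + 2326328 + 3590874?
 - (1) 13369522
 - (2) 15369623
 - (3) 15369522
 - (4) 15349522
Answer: 3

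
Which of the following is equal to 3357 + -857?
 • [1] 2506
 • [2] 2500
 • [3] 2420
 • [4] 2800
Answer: 2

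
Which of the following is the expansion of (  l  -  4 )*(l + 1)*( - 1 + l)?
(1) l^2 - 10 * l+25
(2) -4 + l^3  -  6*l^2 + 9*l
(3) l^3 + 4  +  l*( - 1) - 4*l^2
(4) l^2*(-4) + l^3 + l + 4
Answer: 3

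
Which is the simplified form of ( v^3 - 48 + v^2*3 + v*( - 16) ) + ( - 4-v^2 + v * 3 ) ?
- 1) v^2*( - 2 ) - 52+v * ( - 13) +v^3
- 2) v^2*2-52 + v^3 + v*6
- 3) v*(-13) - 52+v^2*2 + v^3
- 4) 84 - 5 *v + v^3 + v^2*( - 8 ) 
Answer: 3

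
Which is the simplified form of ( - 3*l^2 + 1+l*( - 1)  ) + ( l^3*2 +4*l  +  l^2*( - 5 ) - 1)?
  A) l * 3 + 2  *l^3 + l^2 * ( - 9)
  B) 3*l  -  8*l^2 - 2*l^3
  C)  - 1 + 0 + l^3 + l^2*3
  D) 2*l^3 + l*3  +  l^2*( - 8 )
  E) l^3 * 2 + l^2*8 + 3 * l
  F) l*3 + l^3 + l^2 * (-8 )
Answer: D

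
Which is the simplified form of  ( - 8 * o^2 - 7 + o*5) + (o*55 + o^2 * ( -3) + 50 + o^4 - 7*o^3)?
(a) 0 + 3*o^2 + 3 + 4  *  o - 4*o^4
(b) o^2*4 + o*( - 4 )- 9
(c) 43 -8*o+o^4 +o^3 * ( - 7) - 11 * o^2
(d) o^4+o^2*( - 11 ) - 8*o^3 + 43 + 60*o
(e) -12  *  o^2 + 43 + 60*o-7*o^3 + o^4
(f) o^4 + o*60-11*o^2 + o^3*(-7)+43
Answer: f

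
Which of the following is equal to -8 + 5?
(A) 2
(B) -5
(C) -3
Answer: C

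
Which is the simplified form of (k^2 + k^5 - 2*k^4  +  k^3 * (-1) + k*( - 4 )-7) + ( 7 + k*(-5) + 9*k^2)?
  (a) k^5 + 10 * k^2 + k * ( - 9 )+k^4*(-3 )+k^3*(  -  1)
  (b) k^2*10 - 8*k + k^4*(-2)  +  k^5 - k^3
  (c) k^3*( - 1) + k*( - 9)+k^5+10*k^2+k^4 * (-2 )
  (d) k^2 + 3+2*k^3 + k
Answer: c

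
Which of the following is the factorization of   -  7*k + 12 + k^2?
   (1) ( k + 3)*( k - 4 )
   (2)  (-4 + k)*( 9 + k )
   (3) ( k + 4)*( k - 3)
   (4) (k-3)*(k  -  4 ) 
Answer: 4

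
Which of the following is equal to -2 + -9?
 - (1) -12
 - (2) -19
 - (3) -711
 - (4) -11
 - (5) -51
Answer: 4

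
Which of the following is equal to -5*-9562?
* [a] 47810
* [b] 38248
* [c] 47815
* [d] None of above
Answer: a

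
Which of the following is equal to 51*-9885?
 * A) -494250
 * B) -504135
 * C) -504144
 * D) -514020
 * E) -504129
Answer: B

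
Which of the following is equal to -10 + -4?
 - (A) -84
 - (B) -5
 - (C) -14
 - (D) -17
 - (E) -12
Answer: C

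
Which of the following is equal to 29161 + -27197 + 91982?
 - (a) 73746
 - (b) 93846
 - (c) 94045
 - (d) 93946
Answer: d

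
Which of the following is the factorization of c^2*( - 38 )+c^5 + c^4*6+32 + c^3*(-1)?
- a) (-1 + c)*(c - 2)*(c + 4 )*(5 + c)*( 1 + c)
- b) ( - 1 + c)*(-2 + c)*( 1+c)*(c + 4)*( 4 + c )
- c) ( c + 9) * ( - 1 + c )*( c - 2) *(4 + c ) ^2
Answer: b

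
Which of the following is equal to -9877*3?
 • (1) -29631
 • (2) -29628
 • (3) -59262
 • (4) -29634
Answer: 1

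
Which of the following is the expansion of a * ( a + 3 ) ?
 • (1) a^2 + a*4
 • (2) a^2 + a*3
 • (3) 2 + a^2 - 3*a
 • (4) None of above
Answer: 2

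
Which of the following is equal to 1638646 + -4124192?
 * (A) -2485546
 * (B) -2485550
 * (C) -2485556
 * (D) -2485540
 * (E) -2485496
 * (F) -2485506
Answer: A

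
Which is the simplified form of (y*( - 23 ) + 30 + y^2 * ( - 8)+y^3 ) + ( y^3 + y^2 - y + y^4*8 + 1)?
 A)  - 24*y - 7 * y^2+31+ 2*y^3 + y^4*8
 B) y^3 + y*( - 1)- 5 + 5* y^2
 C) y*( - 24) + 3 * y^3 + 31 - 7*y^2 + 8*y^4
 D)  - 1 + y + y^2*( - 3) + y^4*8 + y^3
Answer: A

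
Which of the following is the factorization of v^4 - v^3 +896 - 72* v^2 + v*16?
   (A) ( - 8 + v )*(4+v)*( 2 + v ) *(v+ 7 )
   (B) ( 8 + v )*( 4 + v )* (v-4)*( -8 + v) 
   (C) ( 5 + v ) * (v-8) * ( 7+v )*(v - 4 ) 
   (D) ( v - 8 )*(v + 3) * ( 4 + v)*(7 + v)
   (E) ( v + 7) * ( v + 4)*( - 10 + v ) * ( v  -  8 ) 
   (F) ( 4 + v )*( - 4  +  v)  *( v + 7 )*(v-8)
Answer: F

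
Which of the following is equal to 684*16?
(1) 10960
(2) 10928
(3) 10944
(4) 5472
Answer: 3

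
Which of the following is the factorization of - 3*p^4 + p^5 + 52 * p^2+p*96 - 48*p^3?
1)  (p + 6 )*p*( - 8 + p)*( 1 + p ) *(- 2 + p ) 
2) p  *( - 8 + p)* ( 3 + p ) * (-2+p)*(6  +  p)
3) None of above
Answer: 1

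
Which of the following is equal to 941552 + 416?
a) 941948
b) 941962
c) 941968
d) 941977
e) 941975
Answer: c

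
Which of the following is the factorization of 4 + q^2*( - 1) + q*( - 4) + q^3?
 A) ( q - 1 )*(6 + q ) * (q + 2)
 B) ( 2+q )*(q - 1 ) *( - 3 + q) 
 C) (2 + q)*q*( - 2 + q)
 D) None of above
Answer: D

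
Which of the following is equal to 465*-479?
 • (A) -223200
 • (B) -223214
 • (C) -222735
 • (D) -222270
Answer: C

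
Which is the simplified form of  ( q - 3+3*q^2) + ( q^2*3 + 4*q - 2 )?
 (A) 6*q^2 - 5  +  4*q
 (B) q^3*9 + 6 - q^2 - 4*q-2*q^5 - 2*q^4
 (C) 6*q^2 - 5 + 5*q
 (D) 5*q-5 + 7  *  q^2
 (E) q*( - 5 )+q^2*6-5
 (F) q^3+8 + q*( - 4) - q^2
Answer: C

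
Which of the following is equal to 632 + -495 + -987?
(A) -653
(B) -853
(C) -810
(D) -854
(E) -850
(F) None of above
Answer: E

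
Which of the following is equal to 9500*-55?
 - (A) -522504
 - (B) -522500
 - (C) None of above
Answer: B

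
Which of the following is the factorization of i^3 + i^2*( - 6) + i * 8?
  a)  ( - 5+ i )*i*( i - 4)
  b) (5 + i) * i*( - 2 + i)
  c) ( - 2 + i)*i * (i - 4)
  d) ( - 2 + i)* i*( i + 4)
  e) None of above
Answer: c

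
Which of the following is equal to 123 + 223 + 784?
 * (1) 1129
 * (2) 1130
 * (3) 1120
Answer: 2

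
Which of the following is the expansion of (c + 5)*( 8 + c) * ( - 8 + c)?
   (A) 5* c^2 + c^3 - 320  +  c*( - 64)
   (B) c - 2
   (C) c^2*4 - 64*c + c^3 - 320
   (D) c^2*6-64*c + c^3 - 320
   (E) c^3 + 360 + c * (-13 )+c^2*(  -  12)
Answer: A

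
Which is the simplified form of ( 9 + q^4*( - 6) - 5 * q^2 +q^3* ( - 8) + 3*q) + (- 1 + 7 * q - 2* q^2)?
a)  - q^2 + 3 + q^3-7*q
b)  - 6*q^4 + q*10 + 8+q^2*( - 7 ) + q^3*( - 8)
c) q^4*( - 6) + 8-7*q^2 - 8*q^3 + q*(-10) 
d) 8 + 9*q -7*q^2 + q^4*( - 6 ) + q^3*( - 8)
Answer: b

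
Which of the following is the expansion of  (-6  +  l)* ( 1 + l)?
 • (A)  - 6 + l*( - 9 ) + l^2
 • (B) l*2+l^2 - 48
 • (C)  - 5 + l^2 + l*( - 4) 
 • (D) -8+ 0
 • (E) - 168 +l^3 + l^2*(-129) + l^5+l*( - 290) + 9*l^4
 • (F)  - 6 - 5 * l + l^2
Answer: F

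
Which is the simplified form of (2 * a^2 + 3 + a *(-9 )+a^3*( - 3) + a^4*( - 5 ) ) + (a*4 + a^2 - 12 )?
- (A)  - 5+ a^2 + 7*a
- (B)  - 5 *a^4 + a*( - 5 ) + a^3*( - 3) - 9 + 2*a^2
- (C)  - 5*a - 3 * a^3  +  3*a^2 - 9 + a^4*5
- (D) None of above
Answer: D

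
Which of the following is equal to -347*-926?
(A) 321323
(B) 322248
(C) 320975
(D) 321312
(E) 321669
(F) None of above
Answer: F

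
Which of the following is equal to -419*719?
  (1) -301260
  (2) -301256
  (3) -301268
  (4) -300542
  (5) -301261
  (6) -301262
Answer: 5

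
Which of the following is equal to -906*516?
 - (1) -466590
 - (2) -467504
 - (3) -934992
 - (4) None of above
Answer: 4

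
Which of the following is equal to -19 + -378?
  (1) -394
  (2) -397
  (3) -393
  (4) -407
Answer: 2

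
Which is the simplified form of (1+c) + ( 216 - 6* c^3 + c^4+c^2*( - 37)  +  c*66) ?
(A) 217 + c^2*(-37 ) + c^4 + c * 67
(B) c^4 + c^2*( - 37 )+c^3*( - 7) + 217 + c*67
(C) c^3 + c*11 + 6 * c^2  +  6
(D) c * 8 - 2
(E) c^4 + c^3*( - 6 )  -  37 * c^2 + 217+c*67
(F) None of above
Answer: E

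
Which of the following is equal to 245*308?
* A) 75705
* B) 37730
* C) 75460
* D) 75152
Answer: C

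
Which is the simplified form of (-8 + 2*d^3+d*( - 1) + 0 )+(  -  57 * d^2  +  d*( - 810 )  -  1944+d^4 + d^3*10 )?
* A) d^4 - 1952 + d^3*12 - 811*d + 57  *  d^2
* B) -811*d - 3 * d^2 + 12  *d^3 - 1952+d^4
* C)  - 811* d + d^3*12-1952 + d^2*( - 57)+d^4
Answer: C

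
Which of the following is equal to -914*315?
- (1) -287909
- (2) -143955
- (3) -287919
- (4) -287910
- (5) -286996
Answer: 4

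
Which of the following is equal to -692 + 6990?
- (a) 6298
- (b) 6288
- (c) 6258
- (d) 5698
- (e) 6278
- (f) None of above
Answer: a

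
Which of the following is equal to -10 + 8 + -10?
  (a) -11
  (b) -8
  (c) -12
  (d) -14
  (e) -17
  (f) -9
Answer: c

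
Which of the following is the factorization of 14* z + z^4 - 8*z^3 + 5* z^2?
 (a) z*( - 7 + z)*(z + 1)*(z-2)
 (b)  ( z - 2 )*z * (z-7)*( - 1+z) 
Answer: a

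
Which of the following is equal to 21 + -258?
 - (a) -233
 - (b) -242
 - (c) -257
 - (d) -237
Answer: d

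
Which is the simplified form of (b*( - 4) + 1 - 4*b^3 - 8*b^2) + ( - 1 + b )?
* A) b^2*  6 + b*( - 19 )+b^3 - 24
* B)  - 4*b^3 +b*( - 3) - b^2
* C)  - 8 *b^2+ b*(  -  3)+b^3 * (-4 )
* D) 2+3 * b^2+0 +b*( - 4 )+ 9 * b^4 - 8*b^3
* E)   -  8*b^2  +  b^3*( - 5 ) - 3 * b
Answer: C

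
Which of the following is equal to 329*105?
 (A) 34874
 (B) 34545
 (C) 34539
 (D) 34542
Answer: B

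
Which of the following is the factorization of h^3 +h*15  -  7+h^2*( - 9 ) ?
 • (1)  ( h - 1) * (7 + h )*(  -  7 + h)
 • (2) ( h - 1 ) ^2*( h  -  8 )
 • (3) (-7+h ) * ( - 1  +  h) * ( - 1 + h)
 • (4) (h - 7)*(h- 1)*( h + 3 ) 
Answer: 3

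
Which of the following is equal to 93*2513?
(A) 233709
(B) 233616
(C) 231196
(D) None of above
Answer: A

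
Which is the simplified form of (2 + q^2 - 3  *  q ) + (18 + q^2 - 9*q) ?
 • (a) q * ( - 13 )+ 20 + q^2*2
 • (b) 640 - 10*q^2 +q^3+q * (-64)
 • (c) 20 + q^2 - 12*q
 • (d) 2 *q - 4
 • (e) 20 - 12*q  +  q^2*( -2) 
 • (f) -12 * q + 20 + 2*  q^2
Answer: f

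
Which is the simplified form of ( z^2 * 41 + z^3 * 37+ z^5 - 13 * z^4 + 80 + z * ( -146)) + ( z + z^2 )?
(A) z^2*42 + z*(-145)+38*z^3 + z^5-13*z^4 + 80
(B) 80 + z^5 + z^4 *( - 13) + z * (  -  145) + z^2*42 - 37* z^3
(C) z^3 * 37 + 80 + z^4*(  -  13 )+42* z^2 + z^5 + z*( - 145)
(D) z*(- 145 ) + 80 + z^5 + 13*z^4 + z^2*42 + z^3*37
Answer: C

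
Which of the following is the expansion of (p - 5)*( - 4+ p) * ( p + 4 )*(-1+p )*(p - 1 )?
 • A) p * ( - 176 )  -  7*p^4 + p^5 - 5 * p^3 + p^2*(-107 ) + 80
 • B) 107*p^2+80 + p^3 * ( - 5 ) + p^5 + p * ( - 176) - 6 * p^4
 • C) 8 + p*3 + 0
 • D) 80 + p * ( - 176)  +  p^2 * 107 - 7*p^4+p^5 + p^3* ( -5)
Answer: D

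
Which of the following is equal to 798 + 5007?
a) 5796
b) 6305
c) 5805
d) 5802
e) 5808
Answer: c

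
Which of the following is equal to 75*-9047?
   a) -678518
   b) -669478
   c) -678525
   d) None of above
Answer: c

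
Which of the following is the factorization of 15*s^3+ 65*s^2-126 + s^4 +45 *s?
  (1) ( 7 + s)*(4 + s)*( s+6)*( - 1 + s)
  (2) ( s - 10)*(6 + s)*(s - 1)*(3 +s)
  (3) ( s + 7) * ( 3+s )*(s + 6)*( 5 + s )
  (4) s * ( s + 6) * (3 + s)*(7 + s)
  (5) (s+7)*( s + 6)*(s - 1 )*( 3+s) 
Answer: 5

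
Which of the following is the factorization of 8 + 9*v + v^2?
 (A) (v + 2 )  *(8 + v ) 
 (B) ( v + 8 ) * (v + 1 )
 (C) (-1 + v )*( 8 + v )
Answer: B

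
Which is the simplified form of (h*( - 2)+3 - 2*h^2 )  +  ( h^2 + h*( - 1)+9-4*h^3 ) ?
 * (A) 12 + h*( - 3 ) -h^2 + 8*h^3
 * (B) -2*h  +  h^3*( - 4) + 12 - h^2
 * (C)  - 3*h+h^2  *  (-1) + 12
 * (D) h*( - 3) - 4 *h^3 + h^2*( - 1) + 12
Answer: D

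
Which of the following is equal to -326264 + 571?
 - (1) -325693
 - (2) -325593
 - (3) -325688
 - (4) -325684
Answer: 1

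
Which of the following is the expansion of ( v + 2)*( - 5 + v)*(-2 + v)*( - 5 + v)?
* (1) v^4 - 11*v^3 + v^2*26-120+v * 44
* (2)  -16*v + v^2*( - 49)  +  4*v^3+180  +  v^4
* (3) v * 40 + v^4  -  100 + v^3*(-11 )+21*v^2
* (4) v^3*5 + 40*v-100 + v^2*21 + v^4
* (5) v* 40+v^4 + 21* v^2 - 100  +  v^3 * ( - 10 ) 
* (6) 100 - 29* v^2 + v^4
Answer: 5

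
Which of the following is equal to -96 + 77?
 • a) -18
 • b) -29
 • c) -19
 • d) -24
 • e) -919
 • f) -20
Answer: c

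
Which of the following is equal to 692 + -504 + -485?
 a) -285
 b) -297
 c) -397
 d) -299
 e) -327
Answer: b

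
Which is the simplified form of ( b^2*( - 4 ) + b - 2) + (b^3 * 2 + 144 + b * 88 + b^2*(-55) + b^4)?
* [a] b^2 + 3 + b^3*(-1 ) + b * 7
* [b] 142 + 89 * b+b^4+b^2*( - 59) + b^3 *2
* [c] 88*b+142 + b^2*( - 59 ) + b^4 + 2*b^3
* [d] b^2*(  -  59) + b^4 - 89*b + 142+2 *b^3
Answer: b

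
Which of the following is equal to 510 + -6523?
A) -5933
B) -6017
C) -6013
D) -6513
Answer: C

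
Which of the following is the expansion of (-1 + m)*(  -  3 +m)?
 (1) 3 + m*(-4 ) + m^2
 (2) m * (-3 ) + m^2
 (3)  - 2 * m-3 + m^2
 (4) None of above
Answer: 1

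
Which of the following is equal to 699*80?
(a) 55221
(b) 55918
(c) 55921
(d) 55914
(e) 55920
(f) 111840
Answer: e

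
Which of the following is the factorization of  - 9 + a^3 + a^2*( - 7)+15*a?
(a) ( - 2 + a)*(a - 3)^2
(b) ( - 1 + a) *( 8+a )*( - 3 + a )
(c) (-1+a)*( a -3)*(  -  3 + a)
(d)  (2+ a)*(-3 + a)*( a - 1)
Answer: c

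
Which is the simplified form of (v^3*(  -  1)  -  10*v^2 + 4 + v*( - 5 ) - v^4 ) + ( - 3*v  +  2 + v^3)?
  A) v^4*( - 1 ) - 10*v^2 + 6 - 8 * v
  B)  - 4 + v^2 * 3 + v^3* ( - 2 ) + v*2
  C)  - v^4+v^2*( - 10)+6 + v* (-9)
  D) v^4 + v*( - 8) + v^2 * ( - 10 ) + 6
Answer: A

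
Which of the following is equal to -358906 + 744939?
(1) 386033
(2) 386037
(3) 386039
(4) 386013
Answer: 1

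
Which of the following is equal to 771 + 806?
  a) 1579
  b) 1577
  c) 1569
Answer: b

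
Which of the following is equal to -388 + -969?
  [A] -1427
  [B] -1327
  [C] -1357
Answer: C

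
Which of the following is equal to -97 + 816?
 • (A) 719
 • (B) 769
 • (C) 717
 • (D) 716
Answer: A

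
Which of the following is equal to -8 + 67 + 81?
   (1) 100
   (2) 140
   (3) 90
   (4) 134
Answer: 2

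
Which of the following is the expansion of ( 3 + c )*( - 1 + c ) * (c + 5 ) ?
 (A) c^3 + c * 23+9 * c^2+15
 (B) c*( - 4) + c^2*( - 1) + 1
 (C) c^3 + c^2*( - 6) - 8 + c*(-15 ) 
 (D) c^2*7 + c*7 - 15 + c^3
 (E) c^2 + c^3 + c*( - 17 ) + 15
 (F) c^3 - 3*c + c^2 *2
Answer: D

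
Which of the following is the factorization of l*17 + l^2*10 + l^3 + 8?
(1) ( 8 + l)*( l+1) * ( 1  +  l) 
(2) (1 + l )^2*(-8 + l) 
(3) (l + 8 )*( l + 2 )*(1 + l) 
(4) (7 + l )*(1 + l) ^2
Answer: 1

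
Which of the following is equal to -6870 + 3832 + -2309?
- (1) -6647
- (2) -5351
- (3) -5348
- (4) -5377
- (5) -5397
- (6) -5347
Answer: 6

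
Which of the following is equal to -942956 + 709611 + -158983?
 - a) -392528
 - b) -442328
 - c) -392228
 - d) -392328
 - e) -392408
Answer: d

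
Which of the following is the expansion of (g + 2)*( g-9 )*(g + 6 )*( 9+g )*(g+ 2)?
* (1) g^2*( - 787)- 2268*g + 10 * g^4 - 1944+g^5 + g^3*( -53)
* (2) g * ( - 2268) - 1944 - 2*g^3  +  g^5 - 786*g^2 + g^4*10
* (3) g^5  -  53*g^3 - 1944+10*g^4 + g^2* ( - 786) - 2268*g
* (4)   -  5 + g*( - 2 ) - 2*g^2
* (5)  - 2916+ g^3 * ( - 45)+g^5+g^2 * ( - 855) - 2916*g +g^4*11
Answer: 3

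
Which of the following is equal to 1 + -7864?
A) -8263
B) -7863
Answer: B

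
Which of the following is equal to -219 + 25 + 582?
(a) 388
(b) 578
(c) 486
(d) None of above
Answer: a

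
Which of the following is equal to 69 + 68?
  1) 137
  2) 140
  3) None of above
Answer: 1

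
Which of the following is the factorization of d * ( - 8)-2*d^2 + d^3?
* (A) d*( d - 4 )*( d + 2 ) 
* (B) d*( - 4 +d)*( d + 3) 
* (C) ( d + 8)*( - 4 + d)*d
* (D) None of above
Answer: A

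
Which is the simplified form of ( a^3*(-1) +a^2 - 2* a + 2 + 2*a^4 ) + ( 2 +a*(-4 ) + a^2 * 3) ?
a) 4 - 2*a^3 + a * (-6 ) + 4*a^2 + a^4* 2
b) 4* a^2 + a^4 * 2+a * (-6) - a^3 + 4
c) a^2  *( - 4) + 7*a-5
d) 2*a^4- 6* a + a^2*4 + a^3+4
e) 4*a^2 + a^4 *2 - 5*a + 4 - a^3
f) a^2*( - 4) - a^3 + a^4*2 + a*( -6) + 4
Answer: b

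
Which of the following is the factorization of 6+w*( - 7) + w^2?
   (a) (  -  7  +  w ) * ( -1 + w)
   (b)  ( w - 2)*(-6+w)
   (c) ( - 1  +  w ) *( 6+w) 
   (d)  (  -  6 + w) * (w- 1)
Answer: d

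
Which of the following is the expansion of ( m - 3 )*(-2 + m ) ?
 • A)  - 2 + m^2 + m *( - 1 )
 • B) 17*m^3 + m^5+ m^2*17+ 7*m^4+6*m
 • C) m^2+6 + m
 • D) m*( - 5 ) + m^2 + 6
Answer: D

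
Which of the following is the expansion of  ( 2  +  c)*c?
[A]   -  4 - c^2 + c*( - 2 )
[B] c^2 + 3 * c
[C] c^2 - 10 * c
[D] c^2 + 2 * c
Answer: D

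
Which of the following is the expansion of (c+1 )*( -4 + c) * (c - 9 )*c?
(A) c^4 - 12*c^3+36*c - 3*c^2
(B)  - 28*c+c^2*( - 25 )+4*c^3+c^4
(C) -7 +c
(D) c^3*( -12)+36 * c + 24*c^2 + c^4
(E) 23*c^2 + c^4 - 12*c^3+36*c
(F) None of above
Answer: E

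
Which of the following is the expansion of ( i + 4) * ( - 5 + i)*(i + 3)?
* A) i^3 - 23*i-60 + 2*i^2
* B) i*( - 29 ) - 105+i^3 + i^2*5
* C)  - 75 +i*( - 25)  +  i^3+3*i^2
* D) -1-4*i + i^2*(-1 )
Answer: A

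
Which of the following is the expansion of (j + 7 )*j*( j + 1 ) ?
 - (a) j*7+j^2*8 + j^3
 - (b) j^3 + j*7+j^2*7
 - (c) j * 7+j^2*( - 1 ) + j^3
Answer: a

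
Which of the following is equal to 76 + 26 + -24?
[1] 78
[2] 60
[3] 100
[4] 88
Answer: 1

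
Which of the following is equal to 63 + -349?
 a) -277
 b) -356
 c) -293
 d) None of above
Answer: d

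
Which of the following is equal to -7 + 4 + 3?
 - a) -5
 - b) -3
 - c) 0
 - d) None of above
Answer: c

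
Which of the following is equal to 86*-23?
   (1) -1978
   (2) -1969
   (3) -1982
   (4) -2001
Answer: 1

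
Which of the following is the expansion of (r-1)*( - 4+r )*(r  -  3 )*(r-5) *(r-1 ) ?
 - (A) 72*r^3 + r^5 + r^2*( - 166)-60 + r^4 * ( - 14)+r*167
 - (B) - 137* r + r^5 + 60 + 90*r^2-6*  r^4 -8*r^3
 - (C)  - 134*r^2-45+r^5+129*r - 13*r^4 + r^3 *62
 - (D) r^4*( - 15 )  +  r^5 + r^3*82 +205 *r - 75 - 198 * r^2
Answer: A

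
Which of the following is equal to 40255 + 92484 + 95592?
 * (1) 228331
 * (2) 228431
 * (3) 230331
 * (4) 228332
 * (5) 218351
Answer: 1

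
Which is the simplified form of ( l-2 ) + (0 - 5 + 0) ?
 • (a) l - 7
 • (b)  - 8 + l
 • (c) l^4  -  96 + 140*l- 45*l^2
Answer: a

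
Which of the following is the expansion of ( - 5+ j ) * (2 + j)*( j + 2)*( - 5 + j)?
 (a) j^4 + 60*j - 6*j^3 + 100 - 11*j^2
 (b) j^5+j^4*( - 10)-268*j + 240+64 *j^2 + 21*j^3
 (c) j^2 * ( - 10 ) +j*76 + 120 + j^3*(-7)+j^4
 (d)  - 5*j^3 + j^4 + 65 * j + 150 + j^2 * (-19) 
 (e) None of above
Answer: a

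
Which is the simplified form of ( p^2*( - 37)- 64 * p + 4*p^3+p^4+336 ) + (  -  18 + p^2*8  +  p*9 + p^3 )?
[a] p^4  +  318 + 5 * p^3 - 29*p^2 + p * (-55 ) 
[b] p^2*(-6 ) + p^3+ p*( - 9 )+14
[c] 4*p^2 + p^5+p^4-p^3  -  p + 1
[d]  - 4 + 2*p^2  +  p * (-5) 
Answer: a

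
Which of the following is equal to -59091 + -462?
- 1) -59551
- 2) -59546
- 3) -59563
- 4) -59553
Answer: 4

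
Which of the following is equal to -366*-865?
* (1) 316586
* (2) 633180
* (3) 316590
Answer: 3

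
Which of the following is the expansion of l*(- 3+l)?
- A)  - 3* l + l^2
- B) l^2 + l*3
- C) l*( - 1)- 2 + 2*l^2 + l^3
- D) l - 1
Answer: A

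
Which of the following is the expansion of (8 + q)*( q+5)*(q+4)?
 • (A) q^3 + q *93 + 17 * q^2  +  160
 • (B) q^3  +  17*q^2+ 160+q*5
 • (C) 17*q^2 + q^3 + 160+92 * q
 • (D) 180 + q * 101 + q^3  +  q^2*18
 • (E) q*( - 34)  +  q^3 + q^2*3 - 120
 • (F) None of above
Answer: C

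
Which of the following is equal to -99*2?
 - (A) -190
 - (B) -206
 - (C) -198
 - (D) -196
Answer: C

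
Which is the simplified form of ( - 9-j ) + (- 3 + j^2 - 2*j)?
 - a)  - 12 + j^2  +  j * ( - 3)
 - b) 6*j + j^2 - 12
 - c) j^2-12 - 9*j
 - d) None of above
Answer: a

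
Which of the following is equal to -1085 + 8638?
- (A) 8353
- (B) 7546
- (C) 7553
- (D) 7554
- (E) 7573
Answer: C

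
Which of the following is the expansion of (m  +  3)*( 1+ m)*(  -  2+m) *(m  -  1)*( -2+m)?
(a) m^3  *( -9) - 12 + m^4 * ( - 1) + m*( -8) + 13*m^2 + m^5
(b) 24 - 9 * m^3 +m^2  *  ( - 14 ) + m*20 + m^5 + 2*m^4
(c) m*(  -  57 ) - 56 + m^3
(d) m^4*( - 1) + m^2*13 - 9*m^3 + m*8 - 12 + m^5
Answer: d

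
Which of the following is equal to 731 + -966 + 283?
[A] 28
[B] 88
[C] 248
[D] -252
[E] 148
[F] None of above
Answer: F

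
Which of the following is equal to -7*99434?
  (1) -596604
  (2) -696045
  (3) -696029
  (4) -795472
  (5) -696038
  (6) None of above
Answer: 5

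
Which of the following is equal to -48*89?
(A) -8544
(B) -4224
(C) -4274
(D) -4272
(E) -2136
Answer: D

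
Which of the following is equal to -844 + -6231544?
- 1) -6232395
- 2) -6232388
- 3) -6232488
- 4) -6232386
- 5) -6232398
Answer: 2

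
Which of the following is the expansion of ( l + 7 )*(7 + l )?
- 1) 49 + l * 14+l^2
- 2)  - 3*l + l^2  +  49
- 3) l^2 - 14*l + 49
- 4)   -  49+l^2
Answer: 1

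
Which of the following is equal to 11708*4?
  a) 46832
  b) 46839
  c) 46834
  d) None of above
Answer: a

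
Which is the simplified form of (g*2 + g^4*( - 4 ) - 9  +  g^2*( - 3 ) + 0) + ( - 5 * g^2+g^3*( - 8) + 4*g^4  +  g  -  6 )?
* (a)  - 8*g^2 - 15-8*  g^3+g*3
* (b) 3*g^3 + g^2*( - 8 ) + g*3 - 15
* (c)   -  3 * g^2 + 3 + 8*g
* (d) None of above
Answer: a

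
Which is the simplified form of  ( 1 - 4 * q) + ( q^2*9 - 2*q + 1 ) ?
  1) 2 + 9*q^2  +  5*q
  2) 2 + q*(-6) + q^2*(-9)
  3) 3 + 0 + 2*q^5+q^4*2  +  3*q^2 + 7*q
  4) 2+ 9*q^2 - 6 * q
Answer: 4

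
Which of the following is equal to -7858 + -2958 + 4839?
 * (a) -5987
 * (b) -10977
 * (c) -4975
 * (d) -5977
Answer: d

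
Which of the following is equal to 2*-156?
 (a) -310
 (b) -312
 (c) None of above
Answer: b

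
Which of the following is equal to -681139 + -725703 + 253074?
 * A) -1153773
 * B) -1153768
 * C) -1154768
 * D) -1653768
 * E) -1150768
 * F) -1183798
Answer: B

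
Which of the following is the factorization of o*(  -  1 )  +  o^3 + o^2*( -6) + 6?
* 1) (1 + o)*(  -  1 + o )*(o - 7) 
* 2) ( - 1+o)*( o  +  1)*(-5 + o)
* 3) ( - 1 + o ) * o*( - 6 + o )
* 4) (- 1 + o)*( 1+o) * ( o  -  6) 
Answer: 4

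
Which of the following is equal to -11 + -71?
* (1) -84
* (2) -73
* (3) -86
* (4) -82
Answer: 4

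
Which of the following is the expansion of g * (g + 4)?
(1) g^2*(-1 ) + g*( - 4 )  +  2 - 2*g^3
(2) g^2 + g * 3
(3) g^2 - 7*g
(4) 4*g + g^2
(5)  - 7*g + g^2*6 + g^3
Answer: 4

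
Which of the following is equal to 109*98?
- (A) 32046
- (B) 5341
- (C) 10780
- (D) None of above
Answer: D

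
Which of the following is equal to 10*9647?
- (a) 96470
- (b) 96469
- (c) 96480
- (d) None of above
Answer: a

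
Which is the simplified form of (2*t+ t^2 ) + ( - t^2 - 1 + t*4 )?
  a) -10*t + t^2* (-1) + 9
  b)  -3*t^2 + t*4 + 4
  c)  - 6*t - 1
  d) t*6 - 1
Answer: d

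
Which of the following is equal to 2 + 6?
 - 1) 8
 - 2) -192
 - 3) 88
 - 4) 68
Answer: 1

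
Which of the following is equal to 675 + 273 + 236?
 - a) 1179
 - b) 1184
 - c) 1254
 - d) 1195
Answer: b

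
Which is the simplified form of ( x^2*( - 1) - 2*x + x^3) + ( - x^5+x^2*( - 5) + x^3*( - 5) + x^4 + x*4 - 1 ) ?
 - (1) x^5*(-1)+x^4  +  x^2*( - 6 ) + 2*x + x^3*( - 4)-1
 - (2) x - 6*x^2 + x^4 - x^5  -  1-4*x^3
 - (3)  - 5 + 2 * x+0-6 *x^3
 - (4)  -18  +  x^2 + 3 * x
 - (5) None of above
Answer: 1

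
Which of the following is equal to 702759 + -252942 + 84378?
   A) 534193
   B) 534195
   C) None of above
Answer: B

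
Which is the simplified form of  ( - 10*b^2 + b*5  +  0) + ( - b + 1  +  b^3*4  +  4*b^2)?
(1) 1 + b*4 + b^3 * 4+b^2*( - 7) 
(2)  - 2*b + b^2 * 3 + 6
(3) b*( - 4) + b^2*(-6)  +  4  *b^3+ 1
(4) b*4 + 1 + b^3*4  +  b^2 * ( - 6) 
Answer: 4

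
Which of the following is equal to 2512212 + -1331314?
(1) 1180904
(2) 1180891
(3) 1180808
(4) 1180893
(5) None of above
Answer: 5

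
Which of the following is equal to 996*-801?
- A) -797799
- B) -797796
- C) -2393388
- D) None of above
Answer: B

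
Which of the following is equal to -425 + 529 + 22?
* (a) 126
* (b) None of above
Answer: a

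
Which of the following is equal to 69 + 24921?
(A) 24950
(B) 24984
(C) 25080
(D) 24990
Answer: D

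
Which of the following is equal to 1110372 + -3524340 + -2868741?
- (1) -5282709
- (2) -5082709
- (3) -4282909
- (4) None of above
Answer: 1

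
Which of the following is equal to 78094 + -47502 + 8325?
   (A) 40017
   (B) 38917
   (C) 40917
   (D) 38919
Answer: B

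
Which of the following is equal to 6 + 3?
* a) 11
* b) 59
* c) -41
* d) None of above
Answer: d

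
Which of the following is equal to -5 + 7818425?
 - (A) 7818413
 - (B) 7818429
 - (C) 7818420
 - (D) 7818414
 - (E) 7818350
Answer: C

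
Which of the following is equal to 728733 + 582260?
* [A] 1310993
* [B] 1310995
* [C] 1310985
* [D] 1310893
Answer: A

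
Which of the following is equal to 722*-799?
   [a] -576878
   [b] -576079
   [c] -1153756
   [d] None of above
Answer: a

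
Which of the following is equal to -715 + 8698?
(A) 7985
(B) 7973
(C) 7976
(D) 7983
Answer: D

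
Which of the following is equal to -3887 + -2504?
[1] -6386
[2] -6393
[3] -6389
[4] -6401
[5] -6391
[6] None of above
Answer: 5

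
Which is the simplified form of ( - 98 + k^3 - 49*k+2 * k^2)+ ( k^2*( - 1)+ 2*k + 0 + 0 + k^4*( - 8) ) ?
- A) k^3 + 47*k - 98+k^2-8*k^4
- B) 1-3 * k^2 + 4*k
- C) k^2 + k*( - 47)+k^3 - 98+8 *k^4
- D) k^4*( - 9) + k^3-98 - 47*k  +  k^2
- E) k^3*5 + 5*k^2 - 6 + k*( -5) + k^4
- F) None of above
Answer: F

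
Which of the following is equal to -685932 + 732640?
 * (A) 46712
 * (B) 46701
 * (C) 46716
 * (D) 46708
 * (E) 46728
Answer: D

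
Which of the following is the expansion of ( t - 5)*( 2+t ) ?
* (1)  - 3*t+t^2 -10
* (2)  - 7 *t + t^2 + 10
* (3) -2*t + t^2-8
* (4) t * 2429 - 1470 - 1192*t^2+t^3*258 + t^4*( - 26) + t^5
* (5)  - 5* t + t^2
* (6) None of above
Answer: 1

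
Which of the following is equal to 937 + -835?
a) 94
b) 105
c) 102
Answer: c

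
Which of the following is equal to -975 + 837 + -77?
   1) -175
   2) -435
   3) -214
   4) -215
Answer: 4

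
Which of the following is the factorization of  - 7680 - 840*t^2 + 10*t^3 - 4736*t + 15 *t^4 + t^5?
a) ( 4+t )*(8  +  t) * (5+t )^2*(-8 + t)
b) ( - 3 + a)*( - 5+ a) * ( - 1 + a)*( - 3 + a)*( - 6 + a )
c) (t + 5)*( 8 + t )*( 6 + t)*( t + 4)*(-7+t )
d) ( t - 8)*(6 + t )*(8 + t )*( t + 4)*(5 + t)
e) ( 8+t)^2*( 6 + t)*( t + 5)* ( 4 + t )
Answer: d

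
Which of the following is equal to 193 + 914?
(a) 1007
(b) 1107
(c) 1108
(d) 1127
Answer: b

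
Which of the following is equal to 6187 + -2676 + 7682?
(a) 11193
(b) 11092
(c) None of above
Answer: a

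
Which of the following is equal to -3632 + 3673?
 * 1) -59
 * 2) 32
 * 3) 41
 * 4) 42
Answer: 3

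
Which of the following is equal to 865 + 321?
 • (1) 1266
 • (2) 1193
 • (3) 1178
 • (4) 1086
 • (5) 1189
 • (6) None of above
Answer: 6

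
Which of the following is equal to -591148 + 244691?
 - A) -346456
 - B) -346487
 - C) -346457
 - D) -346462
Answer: C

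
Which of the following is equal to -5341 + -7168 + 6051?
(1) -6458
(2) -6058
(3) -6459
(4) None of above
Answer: 1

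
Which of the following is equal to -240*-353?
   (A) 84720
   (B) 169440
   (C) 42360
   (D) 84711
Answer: A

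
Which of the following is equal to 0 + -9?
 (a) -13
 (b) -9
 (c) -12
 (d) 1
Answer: b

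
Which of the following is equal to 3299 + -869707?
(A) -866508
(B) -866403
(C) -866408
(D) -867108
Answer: C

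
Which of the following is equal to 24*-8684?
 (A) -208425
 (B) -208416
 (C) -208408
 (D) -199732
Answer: B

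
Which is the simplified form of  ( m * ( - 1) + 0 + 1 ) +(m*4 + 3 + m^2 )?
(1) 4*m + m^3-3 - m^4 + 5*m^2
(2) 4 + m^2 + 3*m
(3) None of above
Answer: 2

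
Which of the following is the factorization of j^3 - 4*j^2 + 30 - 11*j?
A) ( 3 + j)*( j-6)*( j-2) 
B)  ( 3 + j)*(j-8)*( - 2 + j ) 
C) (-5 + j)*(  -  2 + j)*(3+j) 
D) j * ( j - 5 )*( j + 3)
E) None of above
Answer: C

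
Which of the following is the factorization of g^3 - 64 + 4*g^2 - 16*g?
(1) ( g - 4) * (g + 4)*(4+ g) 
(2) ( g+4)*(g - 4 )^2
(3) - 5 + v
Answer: 1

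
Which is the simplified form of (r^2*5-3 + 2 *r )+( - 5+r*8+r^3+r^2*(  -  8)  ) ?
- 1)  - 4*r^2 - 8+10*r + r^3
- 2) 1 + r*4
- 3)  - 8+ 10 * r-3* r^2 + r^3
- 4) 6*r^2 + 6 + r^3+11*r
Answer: 3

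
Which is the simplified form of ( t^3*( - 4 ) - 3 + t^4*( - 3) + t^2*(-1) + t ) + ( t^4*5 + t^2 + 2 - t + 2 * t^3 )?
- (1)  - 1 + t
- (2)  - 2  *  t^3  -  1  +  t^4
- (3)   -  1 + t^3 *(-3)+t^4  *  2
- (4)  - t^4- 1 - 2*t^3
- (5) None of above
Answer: 5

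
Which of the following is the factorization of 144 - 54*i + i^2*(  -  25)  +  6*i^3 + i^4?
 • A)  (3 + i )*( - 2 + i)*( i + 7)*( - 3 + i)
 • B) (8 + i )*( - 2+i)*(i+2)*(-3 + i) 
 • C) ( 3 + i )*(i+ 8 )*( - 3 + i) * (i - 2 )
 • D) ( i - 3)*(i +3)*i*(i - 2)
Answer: C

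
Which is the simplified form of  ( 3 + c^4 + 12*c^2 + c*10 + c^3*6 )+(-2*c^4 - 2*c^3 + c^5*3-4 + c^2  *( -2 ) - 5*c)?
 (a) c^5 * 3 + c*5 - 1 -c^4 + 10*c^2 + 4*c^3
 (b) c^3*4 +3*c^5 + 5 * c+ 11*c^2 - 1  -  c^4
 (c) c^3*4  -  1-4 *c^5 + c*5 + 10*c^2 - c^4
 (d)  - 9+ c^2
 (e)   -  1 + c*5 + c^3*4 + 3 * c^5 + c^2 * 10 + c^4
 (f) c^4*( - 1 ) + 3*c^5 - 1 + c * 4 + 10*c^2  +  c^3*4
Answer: a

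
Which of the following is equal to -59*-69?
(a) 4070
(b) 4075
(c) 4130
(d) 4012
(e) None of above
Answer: e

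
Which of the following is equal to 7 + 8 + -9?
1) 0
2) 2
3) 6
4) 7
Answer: 3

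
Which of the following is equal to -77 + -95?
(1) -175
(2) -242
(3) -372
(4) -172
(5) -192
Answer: 4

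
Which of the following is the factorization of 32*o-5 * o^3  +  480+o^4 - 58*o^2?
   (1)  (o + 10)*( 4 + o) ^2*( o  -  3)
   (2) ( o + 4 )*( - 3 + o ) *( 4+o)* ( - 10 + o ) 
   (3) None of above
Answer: 2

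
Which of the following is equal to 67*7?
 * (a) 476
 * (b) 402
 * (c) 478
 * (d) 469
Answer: d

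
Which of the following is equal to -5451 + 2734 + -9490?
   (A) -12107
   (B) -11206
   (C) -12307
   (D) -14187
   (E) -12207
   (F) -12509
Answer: E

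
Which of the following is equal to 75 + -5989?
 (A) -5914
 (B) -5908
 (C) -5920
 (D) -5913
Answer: A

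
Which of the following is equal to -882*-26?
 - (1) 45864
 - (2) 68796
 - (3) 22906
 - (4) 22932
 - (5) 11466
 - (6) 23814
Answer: 4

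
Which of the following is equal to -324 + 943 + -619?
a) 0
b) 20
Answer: a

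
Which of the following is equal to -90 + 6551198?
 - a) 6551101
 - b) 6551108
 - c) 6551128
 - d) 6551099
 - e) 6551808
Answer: b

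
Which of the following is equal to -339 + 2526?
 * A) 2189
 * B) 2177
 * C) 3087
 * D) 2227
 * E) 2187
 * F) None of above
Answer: E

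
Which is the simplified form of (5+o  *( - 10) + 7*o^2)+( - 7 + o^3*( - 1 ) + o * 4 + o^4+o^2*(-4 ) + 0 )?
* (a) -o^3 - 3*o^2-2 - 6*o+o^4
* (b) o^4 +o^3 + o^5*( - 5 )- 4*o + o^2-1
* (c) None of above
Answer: c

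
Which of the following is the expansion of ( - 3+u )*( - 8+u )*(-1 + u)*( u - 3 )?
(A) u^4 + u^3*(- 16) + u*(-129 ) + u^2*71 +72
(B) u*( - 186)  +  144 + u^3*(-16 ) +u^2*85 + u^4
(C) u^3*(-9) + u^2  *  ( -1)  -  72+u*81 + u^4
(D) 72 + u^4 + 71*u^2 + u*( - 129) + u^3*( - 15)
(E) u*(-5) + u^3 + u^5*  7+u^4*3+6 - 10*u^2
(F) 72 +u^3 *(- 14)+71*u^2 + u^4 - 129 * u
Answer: D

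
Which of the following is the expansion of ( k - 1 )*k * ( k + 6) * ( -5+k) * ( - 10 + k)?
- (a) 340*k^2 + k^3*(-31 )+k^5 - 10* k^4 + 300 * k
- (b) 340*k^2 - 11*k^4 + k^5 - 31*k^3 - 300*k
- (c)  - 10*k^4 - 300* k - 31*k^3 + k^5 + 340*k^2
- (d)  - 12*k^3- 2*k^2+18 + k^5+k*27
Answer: c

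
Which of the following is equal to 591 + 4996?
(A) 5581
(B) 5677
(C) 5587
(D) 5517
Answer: C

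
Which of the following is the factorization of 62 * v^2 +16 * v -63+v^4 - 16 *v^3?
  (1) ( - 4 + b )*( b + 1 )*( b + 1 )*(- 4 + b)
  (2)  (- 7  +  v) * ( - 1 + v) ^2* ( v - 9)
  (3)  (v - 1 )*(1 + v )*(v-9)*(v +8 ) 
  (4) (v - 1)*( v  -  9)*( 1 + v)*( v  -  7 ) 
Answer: 4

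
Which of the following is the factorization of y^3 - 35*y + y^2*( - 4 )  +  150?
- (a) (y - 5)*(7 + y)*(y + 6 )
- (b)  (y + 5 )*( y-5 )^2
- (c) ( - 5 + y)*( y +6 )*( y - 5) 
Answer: c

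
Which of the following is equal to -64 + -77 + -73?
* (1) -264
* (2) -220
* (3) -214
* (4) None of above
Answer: 3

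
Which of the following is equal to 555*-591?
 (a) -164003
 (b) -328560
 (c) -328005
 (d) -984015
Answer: c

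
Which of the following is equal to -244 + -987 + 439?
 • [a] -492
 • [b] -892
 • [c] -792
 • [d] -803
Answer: c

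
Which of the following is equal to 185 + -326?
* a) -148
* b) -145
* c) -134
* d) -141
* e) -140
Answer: d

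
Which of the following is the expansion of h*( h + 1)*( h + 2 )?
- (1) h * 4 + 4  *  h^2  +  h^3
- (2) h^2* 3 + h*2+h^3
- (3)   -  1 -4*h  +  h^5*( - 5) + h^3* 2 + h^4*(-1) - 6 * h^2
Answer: 2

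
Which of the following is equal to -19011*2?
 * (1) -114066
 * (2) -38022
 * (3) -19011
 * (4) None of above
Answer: 2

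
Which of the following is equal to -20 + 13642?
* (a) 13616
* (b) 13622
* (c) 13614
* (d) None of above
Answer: b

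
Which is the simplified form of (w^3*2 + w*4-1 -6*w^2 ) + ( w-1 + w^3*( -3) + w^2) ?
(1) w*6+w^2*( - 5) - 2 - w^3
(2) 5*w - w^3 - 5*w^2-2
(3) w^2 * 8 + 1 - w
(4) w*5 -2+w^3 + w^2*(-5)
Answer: 2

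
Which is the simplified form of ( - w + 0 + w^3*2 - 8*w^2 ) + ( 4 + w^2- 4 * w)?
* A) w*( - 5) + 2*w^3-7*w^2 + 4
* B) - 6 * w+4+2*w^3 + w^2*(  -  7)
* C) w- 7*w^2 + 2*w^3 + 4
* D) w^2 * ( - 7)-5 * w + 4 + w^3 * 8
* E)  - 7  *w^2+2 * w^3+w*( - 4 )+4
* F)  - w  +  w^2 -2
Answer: A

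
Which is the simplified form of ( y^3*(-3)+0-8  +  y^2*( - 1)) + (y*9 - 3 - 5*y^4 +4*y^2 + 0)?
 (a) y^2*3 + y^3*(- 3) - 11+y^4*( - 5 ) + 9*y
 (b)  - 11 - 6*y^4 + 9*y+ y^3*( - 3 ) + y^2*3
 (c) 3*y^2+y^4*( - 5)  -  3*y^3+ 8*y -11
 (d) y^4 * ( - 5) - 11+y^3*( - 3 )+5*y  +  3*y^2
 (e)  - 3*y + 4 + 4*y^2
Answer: a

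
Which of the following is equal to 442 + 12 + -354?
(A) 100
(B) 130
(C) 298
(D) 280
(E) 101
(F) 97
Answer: A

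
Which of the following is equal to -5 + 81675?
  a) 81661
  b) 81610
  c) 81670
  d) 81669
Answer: c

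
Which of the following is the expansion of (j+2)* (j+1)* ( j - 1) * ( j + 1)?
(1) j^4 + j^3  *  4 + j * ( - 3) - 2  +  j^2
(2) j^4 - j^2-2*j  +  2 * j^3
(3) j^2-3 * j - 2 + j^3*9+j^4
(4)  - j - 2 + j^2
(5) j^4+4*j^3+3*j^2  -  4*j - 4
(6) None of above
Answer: 6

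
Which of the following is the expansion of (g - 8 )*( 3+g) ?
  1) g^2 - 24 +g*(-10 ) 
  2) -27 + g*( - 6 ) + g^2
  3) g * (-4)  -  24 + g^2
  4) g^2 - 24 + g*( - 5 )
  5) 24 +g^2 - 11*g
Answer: 4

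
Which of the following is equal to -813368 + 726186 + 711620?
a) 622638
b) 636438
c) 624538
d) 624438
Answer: d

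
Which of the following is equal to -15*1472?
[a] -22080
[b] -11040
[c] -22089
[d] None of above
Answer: a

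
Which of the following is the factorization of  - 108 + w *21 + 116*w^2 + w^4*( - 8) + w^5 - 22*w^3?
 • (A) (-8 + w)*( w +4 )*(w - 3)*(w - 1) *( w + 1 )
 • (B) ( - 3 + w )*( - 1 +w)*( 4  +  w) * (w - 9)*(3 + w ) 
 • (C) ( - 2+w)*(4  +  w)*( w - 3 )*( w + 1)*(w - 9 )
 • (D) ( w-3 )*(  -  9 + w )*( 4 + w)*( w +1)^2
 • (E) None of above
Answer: E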